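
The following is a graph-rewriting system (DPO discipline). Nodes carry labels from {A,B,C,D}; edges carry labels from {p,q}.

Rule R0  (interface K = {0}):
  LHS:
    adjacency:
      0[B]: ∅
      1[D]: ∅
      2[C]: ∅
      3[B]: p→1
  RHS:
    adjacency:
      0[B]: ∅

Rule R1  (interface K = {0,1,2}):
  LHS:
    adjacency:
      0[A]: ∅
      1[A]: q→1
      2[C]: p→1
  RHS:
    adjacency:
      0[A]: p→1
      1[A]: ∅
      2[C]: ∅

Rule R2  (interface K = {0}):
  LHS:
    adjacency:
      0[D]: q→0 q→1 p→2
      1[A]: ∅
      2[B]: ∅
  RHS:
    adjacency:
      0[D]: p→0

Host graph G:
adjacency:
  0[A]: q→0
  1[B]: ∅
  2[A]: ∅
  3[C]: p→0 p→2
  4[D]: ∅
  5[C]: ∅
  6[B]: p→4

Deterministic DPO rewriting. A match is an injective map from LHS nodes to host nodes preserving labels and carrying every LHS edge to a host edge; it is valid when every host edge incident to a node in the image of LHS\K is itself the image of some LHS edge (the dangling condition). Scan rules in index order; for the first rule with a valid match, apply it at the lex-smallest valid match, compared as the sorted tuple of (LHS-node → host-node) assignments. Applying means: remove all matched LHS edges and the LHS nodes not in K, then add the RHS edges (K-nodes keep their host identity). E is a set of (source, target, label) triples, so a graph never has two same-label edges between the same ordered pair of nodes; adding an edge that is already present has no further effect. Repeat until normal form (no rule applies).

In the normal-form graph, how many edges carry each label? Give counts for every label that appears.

Answer: p:2

Derivation:
start.  V:7 E:4  edges: 0-q->0 3-p->0 3-p->2 6-p->4
1. fire R0 via {0↦1, 1↦4, 2↦5, 3↦6}  →  V:4 E:3  edges: 0-q->0 3-p->0 3-p->2
2. fire R1 via {0↦2, 1↦0, 2↦3}  →  V:4 E:2  edges: 2-p->0 3-p->2
final graph: no rule applies after step 2
NF edges: [(2, 0, 'p'), (3, 2, 'p')]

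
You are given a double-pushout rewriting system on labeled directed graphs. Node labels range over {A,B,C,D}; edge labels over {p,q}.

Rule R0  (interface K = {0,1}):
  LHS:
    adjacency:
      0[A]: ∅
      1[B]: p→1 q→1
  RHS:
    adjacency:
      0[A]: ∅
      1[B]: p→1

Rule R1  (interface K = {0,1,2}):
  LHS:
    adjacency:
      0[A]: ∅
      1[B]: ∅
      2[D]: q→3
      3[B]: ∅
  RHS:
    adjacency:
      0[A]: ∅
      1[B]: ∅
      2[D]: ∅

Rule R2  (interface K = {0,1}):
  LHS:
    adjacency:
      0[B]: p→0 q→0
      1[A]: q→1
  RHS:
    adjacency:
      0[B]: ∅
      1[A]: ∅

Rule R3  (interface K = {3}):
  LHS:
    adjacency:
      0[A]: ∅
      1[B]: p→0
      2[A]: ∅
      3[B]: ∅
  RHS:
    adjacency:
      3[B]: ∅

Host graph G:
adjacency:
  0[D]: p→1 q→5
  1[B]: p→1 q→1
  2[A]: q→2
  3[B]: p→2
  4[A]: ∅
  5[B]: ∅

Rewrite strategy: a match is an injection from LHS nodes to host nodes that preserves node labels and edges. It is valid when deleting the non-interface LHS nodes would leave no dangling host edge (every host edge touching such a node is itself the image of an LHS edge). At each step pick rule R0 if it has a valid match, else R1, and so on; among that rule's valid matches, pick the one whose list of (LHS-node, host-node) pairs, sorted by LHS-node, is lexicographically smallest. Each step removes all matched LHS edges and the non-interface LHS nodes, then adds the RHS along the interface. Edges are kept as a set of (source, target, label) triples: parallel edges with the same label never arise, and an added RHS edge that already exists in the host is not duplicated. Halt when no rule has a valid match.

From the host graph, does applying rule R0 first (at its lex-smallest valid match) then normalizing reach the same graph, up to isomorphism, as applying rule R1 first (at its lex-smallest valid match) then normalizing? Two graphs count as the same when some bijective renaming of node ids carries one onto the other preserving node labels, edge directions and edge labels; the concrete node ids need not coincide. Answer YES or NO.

branch R0-first: apply at {0↦2, 1↦1} → |E|=5, then 1 more step(s) → NF |V|=5 |E|=4 V={0:D, 1:B, 2:A, 3:B, 4:A} E=0-p->1 1-p->1 2-q->2 3-p->2
branch R1-first: apply at {0↦2, 1↦1, 2↦0, 3↦5} → |E|=5, then 1 more step(s) → NF |V|=5 |E|=4 V={0:D, 1:B, 2:A, 3:B, 4:A} E=0-p->1 1-p->1 2-q->2 3-p->2
graphs isomorphic (equal up to label-preserving node renaming)

Answer: YES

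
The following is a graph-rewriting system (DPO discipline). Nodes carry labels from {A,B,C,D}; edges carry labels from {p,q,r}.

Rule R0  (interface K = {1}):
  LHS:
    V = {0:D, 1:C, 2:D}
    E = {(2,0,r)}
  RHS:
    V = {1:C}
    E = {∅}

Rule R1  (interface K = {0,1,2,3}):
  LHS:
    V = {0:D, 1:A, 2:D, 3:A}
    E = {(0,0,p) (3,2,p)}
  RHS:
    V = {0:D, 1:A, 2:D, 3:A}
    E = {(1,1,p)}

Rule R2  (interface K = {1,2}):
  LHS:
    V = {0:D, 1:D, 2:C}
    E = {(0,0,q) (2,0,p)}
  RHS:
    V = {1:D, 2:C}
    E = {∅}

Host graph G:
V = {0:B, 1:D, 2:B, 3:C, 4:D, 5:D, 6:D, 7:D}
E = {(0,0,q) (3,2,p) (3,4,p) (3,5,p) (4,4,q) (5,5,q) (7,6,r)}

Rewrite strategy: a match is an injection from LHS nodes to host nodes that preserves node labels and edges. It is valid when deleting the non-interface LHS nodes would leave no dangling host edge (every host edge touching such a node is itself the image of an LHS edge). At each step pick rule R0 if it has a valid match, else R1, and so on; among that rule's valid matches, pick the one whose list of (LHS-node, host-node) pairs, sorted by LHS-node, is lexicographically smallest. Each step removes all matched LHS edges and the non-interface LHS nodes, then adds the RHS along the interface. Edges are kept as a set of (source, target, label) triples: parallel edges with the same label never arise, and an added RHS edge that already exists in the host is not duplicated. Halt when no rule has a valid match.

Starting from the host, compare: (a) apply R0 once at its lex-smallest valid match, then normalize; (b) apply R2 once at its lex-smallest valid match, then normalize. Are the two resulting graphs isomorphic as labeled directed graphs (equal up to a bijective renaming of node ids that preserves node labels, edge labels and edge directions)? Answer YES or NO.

branch R0-first: apply at {0↦6, 1↦3, 2↦7} → |E|=6, then 2 more step(s) → NF |V|=4 |E|=2 V={0:B, 1:D, 2:B, 3:C} E=0-q->0 3-p->2
branch R2-first: apply at {0↦4, 1↦1, 2↦3} → |E|=5, then 2 more step(s) → NF |V|=4 |E|=2 V={0:B, 1:D, 2:B, 3:C} E=0-q->0 3-p->2
graphs isomorphic (equal up to label-preserving node renaming)

Answer: YES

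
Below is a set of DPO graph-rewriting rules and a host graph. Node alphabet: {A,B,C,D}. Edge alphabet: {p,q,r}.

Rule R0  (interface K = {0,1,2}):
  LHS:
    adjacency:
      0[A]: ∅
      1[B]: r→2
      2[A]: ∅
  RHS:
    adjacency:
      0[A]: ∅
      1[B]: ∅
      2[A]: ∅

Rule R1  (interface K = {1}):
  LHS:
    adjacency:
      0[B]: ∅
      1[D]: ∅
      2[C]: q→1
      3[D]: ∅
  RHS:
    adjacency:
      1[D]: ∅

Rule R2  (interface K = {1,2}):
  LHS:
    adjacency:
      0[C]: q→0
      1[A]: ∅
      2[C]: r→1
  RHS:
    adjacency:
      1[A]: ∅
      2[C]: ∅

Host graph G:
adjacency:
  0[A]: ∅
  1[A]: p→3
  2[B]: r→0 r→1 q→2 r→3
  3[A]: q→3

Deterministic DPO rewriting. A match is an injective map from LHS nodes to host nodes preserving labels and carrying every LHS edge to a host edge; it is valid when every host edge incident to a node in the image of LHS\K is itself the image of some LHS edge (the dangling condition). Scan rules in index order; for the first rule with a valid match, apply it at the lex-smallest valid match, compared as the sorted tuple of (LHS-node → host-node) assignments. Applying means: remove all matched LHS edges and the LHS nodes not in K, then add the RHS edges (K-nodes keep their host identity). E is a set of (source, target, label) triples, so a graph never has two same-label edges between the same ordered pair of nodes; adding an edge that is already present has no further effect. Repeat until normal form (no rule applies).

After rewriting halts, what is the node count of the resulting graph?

start.  V:4 E:6  edges: 1-p->3 2-r->0 2-r->1 2-q->2 2-r->3 3-q->3
1. fire R0 via {0↦0, 1↦2, 2↦1}  →  V:4 E:5  edges: 1-p->3 2-r->0 2-q->2 2-r->3 3-q->3
2. fire R0 via {0↦0, 1↦2, 2↦3}  →  V:4 E:4  edges: 1-p->3 2-r->0 2-q->2 3-q->3
3. fire R0 via {0↦1, 1↦2, 2↦0}  →  V:4 E:3  edges: 1-p->3 2-q->2 3-q->3
halt: no rule applies after step 3
NF nodes: {0:A, 1:A, 2:B, 3:A}

Answer: 4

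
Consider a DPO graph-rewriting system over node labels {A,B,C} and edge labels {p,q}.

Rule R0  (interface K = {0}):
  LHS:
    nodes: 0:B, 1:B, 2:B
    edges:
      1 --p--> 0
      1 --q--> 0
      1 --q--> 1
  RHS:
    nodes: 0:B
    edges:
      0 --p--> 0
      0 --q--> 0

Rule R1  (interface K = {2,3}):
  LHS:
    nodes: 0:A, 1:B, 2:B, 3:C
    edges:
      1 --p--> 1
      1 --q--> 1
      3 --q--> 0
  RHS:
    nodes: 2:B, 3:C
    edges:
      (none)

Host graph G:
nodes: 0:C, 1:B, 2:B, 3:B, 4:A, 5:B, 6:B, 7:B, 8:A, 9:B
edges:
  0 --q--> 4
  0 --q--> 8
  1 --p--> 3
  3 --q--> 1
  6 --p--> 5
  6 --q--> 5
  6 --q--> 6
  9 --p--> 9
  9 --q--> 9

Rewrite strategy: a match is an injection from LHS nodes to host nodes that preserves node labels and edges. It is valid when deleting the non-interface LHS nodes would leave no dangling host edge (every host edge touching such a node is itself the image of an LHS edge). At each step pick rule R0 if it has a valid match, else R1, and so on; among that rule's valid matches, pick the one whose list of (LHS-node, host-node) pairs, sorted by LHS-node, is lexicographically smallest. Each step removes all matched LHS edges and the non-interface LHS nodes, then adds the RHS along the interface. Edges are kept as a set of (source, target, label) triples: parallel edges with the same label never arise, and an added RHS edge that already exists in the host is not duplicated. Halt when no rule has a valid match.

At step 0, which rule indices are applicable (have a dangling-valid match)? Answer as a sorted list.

Answer: [R0,R1]

Rewrite trace:
R0: 2 valid matches — {0↦5, 1↦6, 2↦2}, {0↦5, 1↦6, 2↦7}
R1: 12 valid matches — {0↦4, 1↦9, 2↦1, 3↦0}, {0↦4, 1↦9, 2↦2, 3↦0}, {0↦4, 1↦9, 2↦3, 3↦0} (+9 more)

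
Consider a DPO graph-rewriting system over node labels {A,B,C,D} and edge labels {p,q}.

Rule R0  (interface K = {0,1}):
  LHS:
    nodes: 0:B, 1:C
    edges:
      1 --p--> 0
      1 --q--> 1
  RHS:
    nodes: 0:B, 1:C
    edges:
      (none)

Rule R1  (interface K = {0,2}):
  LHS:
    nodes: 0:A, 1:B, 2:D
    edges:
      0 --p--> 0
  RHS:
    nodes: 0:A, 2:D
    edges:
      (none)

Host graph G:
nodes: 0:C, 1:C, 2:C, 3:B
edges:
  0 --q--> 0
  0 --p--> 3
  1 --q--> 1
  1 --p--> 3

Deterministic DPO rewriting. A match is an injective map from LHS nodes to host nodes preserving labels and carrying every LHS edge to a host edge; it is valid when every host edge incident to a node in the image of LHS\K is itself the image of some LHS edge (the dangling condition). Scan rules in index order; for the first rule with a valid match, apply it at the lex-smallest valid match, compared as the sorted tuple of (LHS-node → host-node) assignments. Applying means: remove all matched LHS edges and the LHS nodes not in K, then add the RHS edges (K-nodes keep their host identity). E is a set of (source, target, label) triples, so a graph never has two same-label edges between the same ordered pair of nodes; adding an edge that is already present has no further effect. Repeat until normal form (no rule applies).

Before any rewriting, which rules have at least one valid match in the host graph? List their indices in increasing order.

R0: 2 valid matches — {0↦3, 1↦0}, {0↦3, 1↦1}
R1: no valid match — LHS pattern not found

Answer: [R0]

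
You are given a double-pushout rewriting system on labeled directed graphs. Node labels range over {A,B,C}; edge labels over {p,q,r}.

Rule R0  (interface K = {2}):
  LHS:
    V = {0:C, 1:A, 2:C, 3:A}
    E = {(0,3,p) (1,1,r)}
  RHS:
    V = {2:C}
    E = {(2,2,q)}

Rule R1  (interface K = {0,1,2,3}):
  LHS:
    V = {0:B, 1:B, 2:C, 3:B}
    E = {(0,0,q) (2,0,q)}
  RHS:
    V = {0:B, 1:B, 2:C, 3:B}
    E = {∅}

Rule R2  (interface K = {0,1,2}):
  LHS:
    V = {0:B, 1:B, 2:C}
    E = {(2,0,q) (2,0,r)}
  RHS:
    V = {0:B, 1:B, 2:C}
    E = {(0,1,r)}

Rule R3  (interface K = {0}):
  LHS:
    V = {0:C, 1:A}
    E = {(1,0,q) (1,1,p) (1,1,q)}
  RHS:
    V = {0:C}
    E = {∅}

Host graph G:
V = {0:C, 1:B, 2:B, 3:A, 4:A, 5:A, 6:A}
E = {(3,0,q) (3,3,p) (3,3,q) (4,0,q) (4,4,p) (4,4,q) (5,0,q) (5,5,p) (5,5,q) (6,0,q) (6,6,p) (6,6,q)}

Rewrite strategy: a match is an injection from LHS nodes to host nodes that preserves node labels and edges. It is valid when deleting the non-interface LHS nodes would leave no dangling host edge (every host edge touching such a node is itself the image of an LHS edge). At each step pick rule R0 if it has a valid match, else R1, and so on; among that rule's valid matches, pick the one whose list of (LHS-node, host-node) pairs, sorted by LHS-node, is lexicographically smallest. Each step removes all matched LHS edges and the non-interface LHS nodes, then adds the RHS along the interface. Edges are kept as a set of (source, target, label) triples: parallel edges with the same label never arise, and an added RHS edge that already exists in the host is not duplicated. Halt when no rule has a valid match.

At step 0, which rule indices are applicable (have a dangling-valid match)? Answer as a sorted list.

R0: no valid match — LHS pattern not found
R1: no valid match — LHS pattern not found
R2: no valid match — LHS pattern not found
R3: 4 valid matches — {0↦0, 1↦3}, {0↦0, 1↦4}, {0↦0, 1↦5} (+1 more)

Answer: [R3]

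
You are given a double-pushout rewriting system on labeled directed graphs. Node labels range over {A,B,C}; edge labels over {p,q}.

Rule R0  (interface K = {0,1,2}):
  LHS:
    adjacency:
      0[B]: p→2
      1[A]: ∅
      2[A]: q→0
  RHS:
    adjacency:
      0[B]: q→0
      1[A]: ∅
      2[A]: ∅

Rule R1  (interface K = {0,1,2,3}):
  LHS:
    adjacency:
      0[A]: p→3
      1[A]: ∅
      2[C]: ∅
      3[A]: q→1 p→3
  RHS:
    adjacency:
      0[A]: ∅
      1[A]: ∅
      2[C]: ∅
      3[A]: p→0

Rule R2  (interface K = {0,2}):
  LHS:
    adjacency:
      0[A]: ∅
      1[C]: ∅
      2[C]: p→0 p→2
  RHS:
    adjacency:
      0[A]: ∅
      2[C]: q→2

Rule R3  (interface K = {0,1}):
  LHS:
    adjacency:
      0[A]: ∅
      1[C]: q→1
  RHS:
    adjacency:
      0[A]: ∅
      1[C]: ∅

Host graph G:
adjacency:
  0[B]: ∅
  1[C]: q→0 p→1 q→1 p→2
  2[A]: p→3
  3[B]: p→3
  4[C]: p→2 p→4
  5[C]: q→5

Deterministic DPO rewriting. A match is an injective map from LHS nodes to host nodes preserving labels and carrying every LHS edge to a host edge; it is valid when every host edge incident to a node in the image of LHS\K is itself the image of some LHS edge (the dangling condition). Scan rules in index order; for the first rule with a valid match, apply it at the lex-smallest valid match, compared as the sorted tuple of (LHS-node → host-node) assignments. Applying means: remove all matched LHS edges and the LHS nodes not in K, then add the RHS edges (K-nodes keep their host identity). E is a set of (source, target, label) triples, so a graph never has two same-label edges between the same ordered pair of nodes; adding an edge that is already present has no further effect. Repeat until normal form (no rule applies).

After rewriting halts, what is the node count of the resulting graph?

Answer: 5

Rewrite trace:
initial: |V|=6 |E|=9  E = 1-q->0 1-p->1 1-q->1 1-p->2 2-p->3 3-p->3 4-p->2 4-p->4 5-q->5
step 1: apply R3 at {0↦2, 1↦1}  → |V|=6 |E|=8  E = 1-q->0 1-p->1 1-p->2 2-p->3 3-p->3 4-p->2 4-p->4 5-q->5
step 2: apply R3 at {0↦2, 1↦5}  → |V|=6 |E|=7  E = 1-q->0 1-p->1 1-p->2 2-p->3 3-p->3 4-p->2 4-p->4
step 3: apply R2 at {0↦2, 1↦5, 2↦1}  → |V|=5 |E|=6  E = 1-q->0 1-q->1 2-p->3 3-p->3 4-p->2 4-p->4
step 4: apply R3 at {0↦2, 1↦1}  → |V|=5 |E|=5  E = 1-q->0 2-p->3 3-p->3 4-p->2 4-p->4
halt: no rule applies after step 4
NF nodes: {0:B, 1:C, 2:A, 3:B, 4:C}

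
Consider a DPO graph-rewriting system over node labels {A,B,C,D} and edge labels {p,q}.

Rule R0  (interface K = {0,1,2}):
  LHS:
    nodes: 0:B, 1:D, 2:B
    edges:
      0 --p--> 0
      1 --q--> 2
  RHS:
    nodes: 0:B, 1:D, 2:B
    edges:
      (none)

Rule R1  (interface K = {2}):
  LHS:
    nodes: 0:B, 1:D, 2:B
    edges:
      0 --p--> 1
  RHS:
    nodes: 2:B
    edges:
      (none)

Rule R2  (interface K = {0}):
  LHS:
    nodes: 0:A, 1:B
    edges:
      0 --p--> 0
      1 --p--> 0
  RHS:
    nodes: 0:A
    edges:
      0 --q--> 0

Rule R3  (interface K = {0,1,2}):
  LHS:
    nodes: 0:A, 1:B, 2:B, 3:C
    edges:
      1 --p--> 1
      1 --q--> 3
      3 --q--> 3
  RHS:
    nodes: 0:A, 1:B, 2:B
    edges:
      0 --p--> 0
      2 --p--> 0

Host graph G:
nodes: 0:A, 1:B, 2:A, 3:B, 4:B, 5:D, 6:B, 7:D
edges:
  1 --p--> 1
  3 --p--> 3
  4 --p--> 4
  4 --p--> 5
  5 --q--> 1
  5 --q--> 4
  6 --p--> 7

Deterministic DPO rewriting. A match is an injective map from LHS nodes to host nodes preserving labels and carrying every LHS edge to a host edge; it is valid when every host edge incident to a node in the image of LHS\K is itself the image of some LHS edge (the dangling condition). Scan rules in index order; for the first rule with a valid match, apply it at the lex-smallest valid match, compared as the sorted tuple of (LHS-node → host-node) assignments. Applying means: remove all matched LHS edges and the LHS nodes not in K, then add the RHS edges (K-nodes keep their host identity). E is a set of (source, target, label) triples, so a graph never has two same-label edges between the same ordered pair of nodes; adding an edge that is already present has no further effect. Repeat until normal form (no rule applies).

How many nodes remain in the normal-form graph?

start.  V:8 E:7  edges: 1-p->1 3-p->3 4-p->4 4-p->5 5-q->1 5-q->4 6-p->7
1. fire R0 via {0↦1, 1↦5, 2↦4}  →  V:8 E:5  edges: 3-p->3 4-p->4 4-p->5 5-q->1 6-p->7
2. fire R0 via {0↦3, 1↦5, 2↦1}  →  V:8 E:3  edges: 4-p->4 4-p->5 6-p->7
3. fire R1 via {0↦6, 1↦7, 2↦1}  →  V:6 E:2  edges: 4-p->4 4-p->5
halt: no rule applies after step 3
NF nodes: {0:A, 1:B, 2:A, 3:B, 4:B, 5:D}

Answer: 6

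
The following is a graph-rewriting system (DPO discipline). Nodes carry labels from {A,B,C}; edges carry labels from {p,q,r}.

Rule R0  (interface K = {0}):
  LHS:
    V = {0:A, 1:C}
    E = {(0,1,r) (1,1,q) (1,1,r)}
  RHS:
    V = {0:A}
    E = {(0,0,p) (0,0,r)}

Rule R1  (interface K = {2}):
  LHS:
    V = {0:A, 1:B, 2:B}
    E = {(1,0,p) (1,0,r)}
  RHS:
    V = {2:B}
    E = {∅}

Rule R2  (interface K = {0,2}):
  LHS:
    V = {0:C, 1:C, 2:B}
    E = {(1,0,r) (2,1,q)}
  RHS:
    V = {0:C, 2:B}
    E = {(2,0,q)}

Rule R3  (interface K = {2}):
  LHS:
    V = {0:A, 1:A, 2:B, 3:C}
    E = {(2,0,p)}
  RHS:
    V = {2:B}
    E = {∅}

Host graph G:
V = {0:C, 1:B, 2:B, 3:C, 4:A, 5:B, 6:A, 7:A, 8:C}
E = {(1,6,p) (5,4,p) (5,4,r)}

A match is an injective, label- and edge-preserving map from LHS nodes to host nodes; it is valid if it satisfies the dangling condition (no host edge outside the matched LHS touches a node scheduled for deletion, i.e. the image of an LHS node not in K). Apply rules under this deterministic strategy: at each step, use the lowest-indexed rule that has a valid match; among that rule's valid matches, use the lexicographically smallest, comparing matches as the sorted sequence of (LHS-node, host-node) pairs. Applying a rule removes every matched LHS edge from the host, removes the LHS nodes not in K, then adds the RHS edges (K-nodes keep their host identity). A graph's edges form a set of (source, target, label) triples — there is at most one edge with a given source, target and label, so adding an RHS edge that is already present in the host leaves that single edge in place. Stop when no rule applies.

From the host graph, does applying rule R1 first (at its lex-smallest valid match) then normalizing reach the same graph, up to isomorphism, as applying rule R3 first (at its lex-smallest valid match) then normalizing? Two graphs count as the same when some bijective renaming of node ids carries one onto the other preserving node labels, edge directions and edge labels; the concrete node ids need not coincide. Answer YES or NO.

Answer: YES

Derivation:
branch R1-first: apply at {0↦4, 1↦5, 2↦1} → |E|=1, then 1 more step(s) → NF |V|=4 |E|=0 V={1:B, 2:B, 3:C, 8:C} E=∅
branch R3-first: apply at {0↦6, 1↦7, 2↦1, 3↦0} → |E|=2, then 1 more step(s) → NF |V|=4 |E|=0 V={1:B, 2:B, 3:C, 8:C} E=∅
graphs isomorphic (equal up to label-preserving node renaming)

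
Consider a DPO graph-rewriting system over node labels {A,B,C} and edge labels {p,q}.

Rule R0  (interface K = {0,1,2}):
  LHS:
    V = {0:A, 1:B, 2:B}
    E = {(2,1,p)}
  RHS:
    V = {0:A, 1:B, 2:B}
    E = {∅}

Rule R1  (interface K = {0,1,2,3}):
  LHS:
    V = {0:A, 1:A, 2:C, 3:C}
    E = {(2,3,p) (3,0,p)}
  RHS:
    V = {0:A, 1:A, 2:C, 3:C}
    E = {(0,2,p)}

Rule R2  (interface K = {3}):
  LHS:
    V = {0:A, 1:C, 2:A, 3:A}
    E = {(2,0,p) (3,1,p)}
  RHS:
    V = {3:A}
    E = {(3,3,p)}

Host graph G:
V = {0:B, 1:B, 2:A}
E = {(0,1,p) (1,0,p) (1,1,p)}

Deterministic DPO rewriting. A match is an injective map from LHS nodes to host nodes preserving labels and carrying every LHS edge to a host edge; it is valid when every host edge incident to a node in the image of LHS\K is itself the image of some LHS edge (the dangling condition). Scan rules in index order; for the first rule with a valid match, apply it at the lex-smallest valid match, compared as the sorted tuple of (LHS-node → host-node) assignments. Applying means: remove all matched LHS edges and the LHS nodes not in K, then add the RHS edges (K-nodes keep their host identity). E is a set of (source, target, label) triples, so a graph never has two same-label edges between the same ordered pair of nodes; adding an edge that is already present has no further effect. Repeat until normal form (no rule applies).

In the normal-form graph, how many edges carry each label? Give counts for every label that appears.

Answer: p:1

Steps:
start.  V:3 E:3  edges: 0-p->1 1-p->0 1-p->1
1. fire R0 via {0↦2, 1↦0, 2↦1}  →  V:3 E:2  edges: 0-p->1 1-p->1
2. fire R0 via {0↦2, 1↦1, 2↦0}  →  V:3 E:1  edges: 1-p->1
final graph: no rule applies after step 2
NF edges: [(1, 1, 'p')]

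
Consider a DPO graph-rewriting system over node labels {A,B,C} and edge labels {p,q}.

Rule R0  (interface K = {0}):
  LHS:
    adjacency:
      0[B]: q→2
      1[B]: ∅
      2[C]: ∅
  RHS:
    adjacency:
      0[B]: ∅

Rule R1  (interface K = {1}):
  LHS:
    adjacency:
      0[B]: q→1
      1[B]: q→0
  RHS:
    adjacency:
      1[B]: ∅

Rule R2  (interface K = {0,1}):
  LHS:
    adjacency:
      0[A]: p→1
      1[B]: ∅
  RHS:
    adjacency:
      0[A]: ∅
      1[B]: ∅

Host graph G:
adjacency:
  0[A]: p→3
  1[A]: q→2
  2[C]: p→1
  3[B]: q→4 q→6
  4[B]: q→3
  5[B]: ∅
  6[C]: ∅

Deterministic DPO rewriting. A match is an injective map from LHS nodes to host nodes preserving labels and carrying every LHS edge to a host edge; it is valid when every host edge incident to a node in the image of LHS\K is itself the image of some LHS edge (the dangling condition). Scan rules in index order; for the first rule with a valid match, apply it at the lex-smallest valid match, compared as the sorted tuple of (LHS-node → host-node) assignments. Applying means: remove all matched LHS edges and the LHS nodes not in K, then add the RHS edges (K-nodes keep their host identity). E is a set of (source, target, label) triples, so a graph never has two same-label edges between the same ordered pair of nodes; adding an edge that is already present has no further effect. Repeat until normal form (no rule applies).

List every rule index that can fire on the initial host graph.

R0: 1 valid match — {0↦3, 1↦5, 2↦6}
R1: 1 valid match — {0↦4, 1↦3}
R2: 1 valid match — {0↦0, 1↦3}

Answer: [R0,R1,R2]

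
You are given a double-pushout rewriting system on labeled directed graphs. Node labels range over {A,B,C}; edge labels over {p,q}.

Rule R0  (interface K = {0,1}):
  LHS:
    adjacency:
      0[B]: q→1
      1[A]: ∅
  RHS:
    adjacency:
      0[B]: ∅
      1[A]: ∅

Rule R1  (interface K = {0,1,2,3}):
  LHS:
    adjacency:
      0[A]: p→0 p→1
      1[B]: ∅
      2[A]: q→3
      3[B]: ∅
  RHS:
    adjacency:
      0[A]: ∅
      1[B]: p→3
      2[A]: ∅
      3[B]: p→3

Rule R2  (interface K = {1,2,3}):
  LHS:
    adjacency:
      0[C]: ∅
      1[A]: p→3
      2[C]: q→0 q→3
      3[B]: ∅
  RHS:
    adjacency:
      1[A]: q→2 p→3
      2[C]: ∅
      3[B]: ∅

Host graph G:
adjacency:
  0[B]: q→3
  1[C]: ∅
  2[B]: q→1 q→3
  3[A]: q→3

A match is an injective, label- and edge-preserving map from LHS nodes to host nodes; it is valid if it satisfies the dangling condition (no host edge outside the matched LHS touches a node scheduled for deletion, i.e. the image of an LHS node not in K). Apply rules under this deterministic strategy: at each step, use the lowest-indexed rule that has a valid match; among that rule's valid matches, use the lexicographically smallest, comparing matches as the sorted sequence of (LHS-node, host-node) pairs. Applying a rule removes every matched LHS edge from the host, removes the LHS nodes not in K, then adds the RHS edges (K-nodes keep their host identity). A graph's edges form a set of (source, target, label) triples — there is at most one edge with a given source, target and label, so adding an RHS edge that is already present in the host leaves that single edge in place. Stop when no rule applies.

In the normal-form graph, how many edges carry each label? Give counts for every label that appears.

Answer: q:2

Derivation:
initial: |V|=4 |E|=4  E = 0-q->3 2-q->1 2-q->3 3-q->3
step 1: apply R0 at {0↦0, 1↦3}  → |V|=4 |E|=3  E = 2-q->1 2-q->3 3-q->3
step 2: apply R0 at {0↦2, 1↦3}  → |V|=4 |E|=2  E = 2-q->1 3-q->3
final graph: no rule applies after step 2
NF edges: [(2, 1, 'q'), (3, 3, 'q')]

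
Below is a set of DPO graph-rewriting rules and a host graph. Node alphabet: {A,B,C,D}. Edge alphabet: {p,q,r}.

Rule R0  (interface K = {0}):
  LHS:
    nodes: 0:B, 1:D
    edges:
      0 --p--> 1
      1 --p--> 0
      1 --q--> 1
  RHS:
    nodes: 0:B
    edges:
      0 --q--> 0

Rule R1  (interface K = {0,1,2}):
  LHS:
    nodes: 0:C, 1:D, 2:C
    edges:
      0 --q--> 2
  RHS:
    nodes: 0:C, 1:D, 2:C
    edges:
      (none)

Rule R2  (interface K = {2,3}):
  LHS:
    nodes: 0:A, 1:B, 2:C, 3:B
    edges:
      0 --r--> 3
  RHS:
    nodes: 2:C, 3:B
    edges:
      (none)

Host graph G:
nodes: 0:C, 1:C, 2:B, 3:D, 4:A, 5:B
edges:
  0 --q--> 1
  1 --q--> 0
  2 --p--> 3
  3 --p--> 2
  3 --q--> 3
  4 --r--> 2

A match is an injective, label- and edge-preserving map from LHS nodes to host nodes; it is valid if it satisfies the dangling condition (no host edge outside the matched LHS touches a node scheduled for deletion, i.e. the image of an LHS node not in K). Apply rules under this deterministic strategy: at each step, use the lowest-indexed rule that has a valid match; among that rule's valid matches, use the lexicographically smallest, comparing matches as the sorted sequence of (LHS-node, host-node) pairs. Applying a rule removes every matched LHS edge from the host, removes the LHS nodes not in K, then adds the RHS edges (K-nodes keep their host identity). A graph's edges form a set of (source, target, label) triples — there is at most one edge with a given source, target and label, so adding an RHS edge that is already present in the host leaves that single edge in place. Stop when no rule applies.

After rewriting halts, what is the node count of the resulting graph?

Answer: 3

Steps:
initial: |V|=6 |E|=6  E = 0-q->1 1-q->0 2-p->3 3-p->2 3-q->3 4-r->2
step 1: apply R0 at {0↦2, 1↦3}  → |V|=5 |E|=4  E = 0-q->1 1-q->0 2-q->2 4-r->2
step 2: apply R2 at {0↦4, 1↦5, 2↦0, 3↦2}  → |V|=3 |E|=3  E = 0-q->1 1-q->0 2-q->2
halt: no rule applies after step 2
NF nodes: {0:C, 1:C, 2:B}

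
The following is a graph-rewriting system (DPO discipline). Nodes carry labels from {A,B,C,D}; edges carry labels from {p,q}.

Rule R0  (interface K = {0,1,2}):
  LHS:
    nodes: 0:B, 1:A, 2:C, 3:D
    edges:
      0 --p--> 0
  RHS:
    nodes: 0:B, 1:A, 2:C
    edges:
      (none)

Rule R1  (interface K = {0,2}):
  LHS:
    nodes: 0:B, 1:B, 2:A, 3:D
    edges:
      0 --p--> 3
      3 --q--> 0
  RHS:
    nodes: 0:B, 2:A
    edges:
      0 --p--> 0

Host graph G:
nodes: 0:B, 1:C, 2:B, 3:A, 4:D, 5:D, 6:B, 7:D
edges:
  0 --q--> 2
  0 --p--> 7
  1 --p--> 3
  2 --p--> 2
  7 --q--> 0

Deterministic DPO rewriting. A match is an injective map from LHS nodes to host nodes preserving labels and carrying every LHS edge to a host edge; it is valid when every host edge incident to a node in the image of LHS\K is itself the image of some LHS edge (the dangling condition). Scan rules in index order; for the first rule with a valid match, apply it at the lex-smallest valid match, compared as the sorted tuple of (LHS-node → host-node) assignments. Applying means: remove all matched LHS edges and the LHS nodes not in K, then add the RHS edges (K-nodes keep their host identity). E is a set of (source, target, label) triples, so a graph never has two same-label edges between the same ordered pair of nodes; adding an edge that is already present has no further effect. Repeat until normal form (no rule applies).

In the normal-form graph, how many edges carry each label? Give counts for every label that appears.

initial: |V|=8 |E|=5  E = 0-q->2 0-p->7 1-p->3 2-p->2 7-q->0
step 1: apply R0 at {0↦2, 1↦3, 2↦1, 3↦4}  → |V|=7 |E|=4  E = 0-q->2 0-p->7 1-p->3 7-q->0
step 2: apply R1 at {0↦0, 1↦6, 2↦3, 3↦7}  → |V|=5 |E|=3  E = 0-p->0 0-q->2 1-p->3
step 3: apply R0 at {0↦0, 1↦3, 2↦1, 3↦5}  → |V|=4 |E|=2  E = 0-q->2 1-p->3
normal form: no rule applies after step 3
NF edges: [(0, 2, 'q'), (1, 3, 'p')]

Answer: p:1 q:1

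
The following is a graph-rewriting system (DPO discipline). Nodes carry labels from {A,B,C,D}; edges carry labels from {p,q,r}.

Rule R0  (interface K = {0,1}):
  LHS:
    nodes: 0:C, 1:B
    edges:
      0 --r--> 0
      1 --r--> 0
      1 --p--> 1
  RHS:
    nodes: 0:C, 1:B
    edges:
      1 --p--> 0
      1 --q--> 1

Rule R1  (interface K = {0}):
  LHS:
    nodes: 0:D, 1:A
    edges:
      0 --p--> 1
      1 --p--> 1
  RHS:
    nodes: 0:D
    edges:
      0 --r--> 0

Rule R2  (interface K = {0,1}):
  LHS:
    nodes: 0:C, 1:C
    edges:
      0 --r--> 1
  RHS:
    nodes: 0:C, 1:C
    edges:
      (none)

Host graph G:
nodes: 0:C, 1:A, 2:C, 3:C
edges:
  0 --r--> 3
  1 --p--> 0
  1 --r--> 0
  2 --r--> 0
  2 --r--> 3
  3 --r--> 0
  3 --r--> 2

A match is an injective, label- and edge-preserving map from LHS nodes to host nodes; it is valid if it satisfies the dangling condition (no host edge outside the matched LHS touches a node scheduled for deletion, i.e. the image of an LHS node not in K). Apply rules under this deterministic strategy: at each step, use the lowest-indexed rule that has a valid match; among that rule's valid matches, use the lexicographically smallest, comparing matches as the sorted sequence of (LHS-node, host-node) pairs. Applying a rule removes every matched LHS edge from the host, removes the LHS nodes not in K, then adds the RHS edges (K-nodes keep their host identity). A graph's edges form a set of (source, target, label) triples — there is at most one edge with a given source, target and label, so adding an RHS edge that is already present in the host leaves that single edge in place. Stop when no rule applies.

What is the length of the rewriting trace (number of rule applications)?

Answer: 5

Steps:
start.  V:4 E:7  edges: 0-r->3 1-p->0 1-r->0 2-r->0 2-r->3 3-r->0 3-r->2
1. fire R2 via {0↦0, 1↦3}  →  V:4 E:6  edges: 1-p->0 1-r->0 2-r->0 2-r->3 3-r->0 3-r->2
2. fire R2 via {0↦2, 1↦0}  →  V:4 E:5  edges: 1-p->0 1-r->0 2-r->3 3-r->0 3-r->2
3. fire R2 via {0↦2, 1↦3}  →  V:4 E:4  edges: 1-p->0 1-r->0 3-r->0 3-r->2
4. fire R2 via {0↦3, 1↦0}  →  V:4 E:3  edges: 1-p->0 1-r->0 3-r->2
5. fire R2 via {0↦3, 1↦2}  →  V:4 E:2  edges: 1-p->0 1-r->0
halt: no rule applies after step 5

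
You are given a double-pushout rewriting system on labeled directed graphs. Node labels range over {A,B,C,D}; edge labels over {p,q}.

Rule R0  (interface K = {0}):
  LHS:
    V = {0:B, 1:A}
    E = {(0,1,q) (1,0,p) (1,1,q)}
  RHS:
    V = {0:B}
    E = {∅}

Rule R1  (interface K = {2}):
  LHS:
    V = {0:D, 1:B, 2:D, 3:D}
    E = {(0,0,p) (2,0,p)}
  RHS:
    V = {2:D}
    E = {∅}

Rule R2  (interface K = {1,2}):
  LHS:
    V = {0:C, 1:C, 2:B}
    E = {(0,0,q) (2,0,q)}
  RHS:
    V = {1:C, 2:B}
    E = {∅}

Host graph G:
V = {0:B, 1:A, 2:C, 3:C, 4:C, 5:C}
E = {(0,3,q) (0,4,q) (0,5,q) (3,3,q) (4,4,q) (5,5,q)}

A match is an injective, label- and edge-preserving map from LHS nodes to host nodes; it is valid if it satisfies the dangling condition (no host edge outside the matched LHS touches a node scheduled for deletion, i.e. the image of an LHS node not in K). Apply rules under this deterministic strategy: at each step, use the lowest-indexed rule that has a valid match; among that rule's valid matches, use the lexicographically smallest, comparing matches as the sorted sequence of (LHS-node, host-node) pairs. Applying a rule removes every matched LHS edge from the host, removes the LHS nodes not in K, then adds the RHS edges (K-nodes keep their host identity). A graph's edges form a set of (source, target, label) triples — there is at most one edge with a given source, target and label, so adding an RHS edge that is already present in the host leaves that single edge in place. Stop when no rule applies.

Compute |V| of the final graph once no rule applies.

Answer: 3

Rewrite trace:
[0] host  ⇒  6 nodes, 6 edges  {0-q->3 0-q->4 0-q->5 3-q->3 4-q->4 5-q->5}
[1] R2 @ {0↦3, 1↦2, 2↦0}  ⇒  5 nodes, 4 edges  {0-q->4 0-q->5 4-q->4 5-q->5}
[2] R2 @ {0↦4, 1↦2, 2↦0}  ⇒  4 nodes, 2 edges  {0-q->5 5-q->5}
[3] R2 @ {0↦5, 1↦2, 2↦0}  ⇒  3 nodes, 0 edges  {∅}
halt: no rule applies after step 3
NF nodes: {0:B, 1:A, 2:C}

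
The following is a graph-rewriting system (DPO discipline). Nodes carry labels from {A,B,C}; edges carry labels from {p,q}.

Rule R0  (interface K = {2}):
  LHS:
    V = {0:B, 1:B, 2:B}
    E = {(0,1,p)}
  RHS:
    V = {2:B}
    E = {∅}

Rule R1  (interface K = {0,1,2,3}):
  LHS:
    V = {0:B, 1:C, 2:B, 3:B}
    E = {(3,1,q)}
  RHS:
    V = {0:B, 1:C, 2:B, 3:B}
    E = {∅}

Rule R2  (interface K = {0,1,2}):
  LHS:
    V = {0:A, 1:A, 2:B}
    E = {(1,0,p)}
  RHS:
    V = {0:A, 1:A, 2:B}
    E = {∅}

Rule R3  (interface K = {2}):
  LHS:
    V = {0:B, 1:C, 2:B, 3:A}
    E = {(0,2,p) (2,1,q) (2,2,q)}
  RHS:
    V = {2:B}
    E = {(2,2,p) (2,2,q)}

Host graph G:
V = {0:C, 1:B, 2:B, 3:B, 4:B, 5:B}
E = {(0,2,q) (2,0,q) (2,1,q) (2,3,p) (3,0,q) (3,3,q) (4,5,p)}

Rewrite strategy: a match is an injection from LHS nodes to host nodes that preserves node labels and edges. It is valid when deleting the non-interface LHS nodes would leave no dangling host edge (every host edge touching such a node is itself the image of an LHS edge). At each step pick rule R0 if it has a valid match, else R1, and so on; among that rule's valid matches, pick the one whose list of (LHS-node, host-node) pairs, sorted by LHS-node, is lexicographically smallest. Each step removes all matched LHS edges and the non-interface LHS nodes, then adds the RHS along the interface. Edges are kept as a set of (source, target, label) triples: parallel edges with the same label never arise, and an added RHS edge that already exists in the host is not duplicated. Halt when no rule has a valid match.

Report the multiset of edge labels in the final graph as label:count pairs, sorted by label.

Answer: p:1 q:3

Steps:
[0] host  ⇒  6 nodes, 7 edges  {0-q->2 2-q->0 2-q->1 2-p->3 3-q->0 3-q->3 4-p->5}
[1] R0 @ {0↦4, 1↦5, 2↦1}  ⇒  4 nodes, 6 edges  {0-q->2 2-q->0 2-q->1 2-p->3 3-q->0 3-q->3}
[2] R1 @ {0↦1, 1↦0, 2↦2, 3↦3}  ⇒  4 nodes, 5 edges  {0-q->2 2-q->0 2-q->1 2-p->3 3-q->3}
[3] R1 @ {0↦1, 1↦0, 2↦3, 3↦2}  ⇒  4 nodes, 4 edges  {0-q->2 2-q->1 2-p->3 3-q->3}
final graph: no rule applies after step 3
NF edges: [(0, 2, 'q'), (2, 1, 'q'), (2, 3, 'p'), (3, 3, 'q')]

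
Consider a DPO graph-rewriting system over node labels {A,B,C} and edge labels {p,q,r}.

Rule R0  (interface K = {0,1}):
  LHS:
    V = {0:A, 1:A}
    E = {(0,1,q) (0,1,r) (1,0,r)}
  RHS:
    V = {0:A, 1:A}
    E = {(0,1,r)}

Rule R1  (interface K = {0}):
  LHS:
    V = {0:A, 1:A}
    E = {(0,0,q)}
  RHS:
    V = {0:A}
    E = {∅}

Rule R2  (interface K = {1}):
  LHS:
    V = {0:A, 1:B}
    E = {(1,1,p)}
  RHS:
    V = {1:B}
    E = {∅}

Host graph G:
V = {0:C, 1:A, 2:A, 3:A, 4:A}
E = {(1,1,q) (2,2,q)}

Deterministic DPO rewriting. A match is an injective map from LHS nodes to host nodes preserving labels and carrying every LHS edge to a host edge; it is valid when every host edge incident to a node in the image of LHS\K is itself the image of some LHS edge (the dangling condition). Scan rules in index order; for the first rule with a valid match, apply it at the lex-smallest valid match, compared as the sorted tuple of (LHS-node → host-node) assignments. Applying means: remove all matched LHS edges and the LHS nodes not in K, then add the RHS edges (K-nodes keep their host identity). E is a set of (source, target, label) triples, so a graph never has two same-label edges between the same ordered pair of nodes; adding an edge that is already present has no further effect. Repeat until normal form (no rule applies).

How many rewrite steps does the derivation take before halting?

start.  V:5 E:2  edges: 1-q->1 2-q->2
1. fire R1 via {0↦1, 1↦3}  →  V:4 E:1  edges: 2-q->2
2. fire R1 via {0↦2, 1↦1}  →  V:3 E:0  edges: ∅
normal form: no rule applies after step 2

Answer: 2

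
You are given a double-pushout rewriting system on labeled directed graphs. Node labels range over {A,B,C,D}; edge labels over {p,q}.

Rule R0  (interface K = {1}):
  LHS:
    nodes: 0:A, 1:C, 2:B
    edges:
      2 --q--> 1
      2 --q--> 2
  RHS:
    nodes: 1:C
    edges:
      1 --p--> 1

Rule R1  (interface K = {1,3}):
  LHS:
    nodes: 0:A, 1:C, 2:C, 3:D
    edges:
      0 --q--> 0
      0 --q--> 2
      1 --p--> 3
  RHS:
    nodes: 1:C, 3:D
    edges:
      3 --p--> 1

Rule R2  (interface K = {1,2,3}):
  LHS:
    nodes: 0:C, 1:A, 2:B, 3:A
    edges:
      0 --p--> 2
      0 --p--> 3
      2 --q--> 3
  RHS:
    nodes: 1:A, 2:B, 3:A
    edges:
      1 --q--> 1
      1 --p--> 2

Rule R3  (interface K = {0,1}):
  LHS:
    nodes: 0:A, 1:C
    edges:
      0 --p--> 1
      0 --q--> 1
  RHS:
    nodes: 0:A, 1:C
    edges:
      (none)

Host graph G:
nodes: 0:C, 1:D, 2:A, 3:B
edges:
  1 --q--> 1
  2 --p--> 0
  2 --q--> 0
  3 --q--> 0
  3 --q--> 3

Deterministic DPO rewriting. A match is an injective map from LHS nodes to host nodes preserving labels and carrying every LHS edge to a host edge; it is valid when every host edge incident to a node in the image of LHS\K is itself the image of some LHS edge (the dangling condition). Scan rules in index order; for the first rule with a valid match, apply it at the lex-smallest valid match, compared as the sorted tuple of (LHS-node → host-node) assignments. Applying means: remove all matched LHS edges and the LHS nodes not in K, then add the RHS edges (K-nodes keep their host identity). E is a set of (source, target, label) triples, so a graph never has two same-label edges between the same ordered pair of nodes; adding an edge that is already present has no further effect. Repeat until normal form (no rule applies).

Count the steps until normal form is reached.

[0] host  ⇒  4 nodes, 5 edges  {1-q->1 2-p->0 2-q->0 3-q->0 3-q->3}
[1] R3 @ {0↦2, 1↦0}  ⇒  4 nodes, 3 edges  {1-q->1 3-q->0 3-q->3}
[2] R0 @ {0↦2, 1↦0, 2↦3}  ⇒  2 nodes, 2 edges  {0-p->0 1-q->1}
halt: no rule applies after step 2

Answer: 2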